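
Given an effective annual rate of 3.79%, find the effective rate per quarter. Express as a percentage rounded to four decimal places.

0.9343%

The per-quarter rate i satisfies (1 + i)^4 = 1 + 0.0379.
i = 1.0379^(1/4) − 1 = 0.0093432 = 0.9343%.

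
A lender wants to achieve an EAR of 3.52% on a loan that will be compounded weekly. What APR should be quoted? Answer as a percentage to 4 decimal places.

3.4606%

(1 + r/52)^52 − 1 = 0.0352, so 1 + r/52 = 1.0352^(1/52).
r/52 = 0.000666, so r = 0.034606 = 3.4606%.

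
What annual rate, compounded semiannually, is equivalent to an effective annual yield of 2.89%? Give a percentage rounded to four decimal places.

2.8694%

(1 + r/2)^2 − 1 = 0.0289, so 1 + r/2 = 1.0289^(1/2).
r/2 = 0.014347, so r = 0.028694 = 2.8694%.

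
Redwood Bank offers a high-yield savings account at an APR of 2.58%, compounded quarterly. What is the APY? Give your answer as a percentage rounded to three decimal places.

2.605%

EAR = (1 + 0.0258/4)^4 − 1.
= (1 + 0.006450)^4 − 1 = 1.026051 − 1 = 2.605%.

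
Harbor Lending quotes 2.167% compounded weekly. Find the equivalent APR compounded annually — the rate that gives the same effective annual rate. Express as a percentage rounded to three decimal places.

EAR = (1 + 0.02167/52)^52 − 1 = 0.021902.
Compounded annually, the equivalent nominal rate is the EAR itself: 2.190%.

2.190%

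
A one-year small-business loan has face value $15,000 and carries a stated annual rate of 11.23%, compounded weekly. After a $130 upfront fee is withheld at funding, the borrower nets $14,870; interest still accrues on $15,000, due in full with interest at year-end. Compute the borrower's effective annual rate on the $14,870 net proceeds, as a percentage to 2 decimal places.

Amount owed after one year: 15,000 × (1 + 0.1123/52)^52 = 15,000 × 1.118713 = $16,780.69.
Effective rate on net proceeds: 16,780.69 / 14,870 − 1 = 0.128493 = 12.85%.

12.85%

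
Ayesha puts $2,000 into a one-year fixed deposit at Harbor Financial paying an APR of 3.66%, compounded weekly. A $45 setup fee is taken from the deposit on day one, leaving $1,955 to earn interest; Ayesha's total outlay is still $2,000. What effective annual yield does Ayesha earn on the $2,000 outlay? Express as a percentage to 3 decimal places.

Value after one year: 1,955 × (1 + 0.0366/52)^52 = 1,955 × 1.037265 = $2,027.85.
Effective yield on the $2,000 outlay: 2,027.85 / 2,000 − 1 = 0.013926 = 1.393%.

1.393%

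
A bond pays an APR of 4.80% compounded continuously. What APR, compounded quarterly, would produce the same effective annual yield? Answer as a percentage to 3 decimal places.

EAR under continuous compounding: e^0.0480 − 1 = 0.049171.
Solve (1 + r/4)^4 = 1.049171: r/4 = 1.049171^(1/4) − 1 = 0.012072, so r = 0.048289 = 4.829%.

4.829%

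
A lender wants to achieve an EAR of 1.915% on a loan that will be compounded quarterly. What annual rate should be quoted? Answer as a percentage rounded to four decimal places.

(1 + r/4)^4 − 1 = 0.01915, so 1 + r/4 = 1.01915^(1/4).
r/4 = 0.004753, so r = 0.019014 = 1.9014%.

1.9014%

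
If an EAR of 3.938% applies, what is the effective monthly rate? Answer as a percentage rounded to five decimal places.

0.32239%

The per-month rate i satisfies (1 + i)^12 = 1 + 0.03938.
i = 1.03938^(1/12) − 1 = 0.0032239 = 0.32239%.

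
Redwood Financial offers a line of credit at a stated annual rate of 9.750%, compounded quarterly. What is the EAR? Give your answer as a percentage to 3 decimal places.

EAR = (1 + 0.09750/4)^4 − 1.
= (1 + 0.024375)^4 − 1 = 1.101123 − 1 = 10.112%.

10.112%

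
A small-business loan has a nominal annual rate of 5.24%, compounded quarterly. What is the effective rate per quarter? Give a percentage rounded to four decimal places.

With a nominal annual rate compounded quarterly, the periodic rate is the nominal rate divided by 4.
i = 0.0524 / 4 = 0.0131000 = 1.3100%.

1.3100%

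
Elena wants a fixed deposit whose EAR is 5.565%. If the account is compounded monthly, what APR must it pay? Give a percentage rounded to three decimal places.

5.428%

(1 + r/12)^12 − 1 = 0.05565, so 1 + r/12 = 1.05565^(1/12).
r/12 = 0.004523, so r = 0.054279 = 5.428%.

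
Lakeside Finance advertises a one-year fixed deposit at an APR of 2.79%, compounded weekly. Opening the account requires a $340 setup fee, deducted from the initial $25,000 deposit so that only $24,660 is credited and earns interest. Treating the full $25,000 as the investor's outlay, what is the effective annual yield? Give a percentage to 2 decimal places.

1.43%

Value after one year: 24,660 × (1 + 0.0279/52)^52 = 24,660 × 1.028285 = $25,357.51.
Effective yield on the $25,000 outlay: 25,357.51 / 25,000 − 1 = 0.014300 = 1.43%.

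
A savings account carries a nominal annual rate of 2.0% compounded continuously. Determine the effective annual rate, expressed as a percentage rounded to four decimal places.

2.0201%

With continuous compounding, EAR = e^0.020 − 1.
e^0.020 = 1.020201, so EAR = 0.020201 = 2.0201%.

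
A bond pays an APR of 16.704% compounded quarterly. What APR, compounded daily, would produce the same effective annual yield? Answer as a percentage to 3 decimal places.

16.368%

EAR = (1 + 0.16704/4)^4 − 1 = 0.177798.
Solve (1 + r/365)^365 = 1.177798: r/365 = 1.177798^(1/365) − 1 = 0.000448, so r = 0.163683 = 16.368%.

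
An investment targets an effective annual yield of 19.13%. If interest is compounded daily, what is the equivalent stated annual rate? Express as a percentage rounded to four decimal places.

(1 + r/365)^365 − 1 = 0.1913, so 1 + r/365 = 1.1913^(1/365).
r/365 = 0.000480, so r = 0.175087 = 17.5087%.

17.5087%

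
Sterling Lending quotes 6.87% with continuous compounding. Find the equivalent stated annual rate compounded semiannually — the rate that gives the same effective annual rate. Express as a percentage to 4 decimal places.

EAR under continuous compounding: e^0.0687 − 1 = 0.071115.
Solve (1 + r/2)^2 = 1.071115: r/2 = 1.071115^(1/2) − 1 = 0.034947, so r = 0.069894 = 6.9894%.

6.9894%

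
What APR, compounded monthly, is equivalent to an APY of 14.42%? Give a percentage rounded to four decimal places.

13.5465%

(1 + r/12)^12 − 1 = 0.1442, so 1 + r/12 = 1.1442^(1/12).
r/12 = 0.011289, so r = 0.135465 = 13.5465%.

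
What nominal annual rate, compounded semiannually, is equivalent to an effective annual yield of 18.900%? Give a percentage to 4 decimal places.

18.0826%

(1 + r/2)^2 − 1 = 0.18900, so 1 + r/2 = 1.18900^(1/2).
r/2 = 0.090413, so r = 0.180826 = 18.0826%.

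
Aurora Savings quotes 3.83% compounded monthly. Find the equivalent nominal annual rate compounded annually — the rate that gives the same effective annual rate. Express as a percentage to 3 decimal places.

EAR = (1 + 0.0383/12)^12 − 1 = 0.038980.
Compounded annually, the equivalent nominal rate is the EAR itself: 3.898%.

3.898%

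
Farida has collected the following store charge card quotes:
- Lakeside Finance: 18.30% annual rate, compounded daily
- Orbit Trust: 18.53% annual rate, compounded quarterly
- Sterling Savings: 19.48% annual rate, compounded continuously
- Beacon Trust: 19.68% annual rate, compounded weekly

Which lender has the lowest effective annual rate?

Orbit Trust

Lakeside Finance: (1 + 0.1830/365)^365 − 1 = 20.076%
Orbit Trust: (1 + 0.1853/4)^4 − 1 = 19.858%
Sterling Savings: e^0.1948 − 1 = 21.507%
Beacon Trust: (1 + 0.1968/52)^52 − 1 = 21.705%
The lowest effective annual rate is Orbit Trust at 19.858%.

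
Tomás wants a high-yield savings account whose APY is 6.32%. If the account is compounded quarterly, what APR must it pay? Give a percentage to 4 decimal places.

(1 + r/4)^4 − 1 = 0.0632, so 1 + r/4 = 1.0632^(1/4).
r/4 = 0.015439, so r = 0.061755 = 6.1755%.

6.1755%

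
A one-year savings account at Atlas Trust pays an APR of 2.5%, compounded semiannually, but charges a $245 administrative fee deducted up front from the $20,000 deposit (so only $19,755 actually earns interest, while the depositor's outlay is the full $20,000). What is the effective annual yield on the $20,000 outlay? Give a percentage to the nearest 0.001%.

1.260%

Value after one year: 19,755 × (1 + 0.025/2)^2 = 19,755 × 1.025156 = $20,251.96.
Effective yield on the $20,000 outlay: 20,251.96 / 20,000 − 1 = 0.012598 = 1.260%.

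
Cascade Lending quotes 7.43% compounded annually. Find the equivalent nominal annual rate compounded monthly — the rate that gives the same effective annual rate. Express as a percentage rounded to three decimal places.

7.188%

Compounded annually, EAR = nominal = 0.074300.
Solve (1 + r/12)^12 = 1.074300: r/12 = 1.074300^(1/12) − 1 = 0.005990, so r = 0.071884 = 7.188%.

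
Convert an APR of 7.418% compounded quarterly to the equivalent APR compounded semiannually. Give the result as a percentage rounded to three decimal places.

7.487%

EAR = (1 + 0.07418/4)^4 − 1 = 0.076269.
Solve (1 + r/2)^2 = 1.076269: r/2 = 1.076269^(1/2) − 1 = 0.037434, so r = 0.074868 = 7.487%.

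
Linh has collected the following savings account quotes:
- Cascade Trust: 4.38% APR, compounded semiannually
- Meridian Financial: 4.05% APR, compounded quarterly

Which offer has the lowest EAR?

Cascade Trust: (1 + 0.0438/2)^2 − 1 = 4.428%
Meridian Financial: (1 + 0.0405/4)^4 − 1 = 4.112%
The lowest effective annual rate is Meridian Financial at 4.112%.

Meridian Financial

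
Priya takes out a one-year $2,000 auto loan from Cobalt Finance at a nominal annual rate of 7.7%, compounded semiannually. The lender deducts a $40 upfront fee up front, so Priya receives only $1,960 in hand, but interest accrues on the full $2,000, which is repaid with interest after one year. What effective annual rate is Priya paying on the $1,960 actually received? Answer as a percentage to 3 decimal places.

10.049%

Amount owed after one year: 2,000 × (1 + 0.077/2)^2 = 2,000 × 1.078482 = $2,156.96.
Effective rate on net proceeds: 2,156.96 / 1,960 − 1 = 0.100492 = 10.049%.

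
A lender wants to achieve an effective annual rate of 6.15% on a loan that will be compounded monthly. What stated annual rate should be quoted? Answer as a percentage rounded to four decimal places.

(1 + r/12)^12 − 1 = 0.0615, so 1 + r/12 = 1.0615^(1/12).
r/12 = 0.004986, so r = 0.059832 = 5.9832%.

5.9832%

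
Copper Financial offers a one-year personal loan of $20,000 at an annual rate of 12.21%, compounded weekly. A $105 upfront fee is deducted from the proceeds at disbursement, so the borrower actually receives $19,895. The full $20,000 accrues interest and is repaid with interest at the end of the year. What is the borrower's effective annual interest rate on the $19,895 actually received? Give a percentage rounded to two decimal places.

13.57%

Amount owed after one year: 20,000 × (1 + 0.1221/52)^52 = 20,000 × 1.129705 = $22,594.11.
Effective rate on net proceeds: 22,594.11 / 19,895 − 1 = 0.135668 = 13.57%.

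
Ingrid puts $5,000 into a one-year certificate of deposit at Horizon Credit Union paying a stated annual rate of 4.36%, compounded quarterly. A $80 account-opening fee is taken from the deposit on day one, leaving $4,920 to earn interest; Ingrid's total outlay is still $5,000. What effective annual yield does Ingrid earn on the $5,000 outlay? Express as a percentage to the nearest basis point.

Value after one year: 4,920 × (1 + 0.0436/4)^4 = 4,920 × 1.044318 = $5,138.04.
Effective yield on the $5,000 outlay: 5,138.04 / 5,000 − 1 = 0.027609 = 2.76%.

2.76%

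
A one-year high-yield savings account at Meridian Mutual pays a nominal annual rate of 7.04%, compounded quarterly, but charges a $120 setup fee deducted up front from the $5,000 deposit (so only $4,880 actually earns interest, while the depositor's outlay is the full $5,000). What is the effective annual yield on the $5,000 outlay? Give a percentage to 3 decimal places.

Value after one year: 4,880 × (1 + 0.0704/4)^4 = 4,880 × 1.072280 = $5,232.73.
Effective yield on the $5,000 outlay: 5,232.73 / 5,000 − 1 = 0.046546 = 4.655%.

4.655%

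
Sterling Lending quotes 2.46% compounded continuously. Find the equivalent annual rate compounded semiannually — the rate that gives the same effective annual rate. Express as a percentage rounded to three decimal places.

2.475%

EAR under continuous compounding: e^0.0246 − 1 = 0.024905.
Solve (1 + r/2)^2 = 1.024905: r/2 = 1.024905^(1/2) − 1 = 0.012376, so r = 0.024752 = 2.475%.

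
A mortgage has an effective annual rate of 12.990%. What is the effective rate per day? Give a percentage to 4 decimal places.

The per-day rate i satisfies (1 + i)^365 = 1 + 0.12990.
i = 1.12990^(1/365) − 1 = 0.0003347 = 0.0335%.

0.0335%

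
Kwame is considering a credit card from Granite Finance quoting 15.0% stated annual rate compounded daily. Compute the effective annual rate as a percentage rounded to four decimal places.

16.1798%

EAR = (1 + 0.150/365)^365 − 1.
= (1 + 0.000411)^365 − 1 = 1.161798 − 1 = 16.1798%.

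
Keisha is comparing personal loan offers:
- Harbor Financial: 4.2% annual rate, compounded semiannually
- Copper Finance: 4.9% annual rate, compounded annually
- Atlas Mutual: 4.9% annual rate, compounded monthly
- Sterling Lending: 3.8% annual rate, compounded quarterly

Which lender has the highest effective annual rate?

Harbor Financial: (1 + 0.042/2)^2 − 1 = 4.244%
Copper Finance: compounded annually, EAR = 4.900%
Atlas Mutual: (1 + 0.049/12)^12 − 1 = 5.012%
Sterling Lending: (1 + 0.038/4)^4 − 1 = 3.854%
The highest effective annual rate is Atlas Mutual at 5.012%.

Atlas Mutual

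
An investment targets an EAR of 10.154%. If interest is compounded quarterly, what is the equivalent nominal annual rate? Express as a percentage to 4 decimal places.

(1 + r/4)^4 − 1 = 0.10154, so 1 + r/4 = 1.10154^(1/4).
r/4 = 0.024472, so r = 0.097888 = 9.7888%.

9.7888%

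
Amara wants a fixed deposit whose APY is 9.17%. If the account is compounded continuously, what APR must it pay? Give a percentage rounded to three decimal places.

Continuous: nominal r satisfies e^r − 1 = 0.0917.
r = ln(1 + 0.0917) = ln(1.0917) = 0.087736 = 8.774%.

8.774%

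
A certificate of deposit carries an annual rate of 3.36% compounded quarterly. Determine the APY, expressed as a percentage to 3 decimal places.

3.403%

EAR = (1 + 0.0336/4)^4 − 1.
= 1.034026 − 1 = 3.403%.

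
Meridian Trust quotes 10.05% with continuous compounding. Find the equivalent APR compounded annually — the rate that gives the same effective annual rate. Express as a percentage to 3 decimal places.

10.572%

EAR under continuous compounding: e^0.1005 − 1 = 0.105724.
Compounded annually, the equivalent nominal rate is the EAR itself: 10.572%.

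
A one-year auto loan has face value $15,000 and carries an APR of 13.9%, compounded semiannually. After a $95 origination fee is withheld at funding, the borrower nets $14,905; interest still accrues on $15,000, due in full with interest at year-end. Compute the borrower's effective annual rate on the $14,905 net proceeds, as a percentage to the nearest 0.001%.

Amount owed after one year: 15,000 × (1 + 0.139/2)^2 = 15,000 × 1.143830 = $17,157.45.
Effective rate on net proceeds: 17,157.45 / 14,905 − 1 = 0.151121 = 15.112%.

15.112%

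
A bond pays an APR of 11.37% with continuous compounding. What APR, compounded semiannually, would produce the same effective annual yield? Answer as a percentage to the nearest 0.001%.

EAR under continuous compounding: e^0.1137 − 1 = 0.120416.
Solve (1 + r/2)^2 = 1.120416: r/2 = 1.120416^(1/2) − 1 = 0.058497, so r = 0.116994 = 11.699%.

11.699%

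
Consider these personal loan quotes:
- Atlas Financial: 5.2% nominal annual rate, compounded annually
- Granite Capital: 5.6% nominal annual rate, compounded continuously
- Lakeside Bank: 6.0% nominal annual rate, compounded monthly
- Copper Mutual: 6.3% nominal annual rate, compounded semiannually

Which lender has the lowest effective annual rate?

Atlas Financial

Atlas Financial: compounded annually, EAR = 5.200%
Granite Capital: e^0.056 − 1 = 5.760%
Lakeside Bank: (1 + 0.060/12)^12 − 1 = 6.168%
Copper Mutual: (1 + 0.063/2)^2 − 1 = 6.399%
The lowest effective annual rate is Atlas Financial at 5.200%.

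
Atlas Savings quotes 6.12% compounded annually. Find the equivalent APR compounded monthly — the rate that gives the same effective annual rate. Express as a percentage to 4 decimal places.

Compounded annually, EAR = nominal = 0.061200.
Solve (1 + r/12)^12 = 1.061200: r/12 = 1.061200^(1/12) − 1 = 0.004962, so r = 0.059548 = 5.9548%.

5.9548%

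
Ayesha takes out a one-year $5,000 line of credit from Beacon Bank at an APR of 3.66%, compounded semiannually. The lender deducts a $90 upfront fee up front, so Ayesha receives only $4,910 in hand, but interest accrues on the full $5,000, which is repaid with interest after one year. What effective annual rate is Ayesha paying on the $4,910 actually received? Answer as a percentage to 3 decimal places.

5.594%

Amount owed after one year: 5,000 × (1 + 0.0366/2)^2 = 5,000 × 1.036935 = $5,184.67.
Effective rate on net proceeds: 5,184.67 / 4,910 − 1 = 0.055942 = 5.594%.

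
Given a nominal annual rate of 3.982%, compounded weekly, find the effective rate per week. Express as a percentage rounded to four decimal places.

0.0766%

With a nominal annual rate compounded weekly, the periodic rate is the nominal rate divided by 52.
i = 0.03982 / 52 = 0.0007658 = 0.0766%.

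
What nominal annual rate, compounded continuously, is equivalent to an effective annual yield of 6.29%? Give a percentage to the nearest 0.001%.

Continuous: nominal r satisfies e^r − 1 = 0.0629.
r = ln(1 + 0.0629) = ln(1.0629) = 0.061001 = 6.100%.

6.100%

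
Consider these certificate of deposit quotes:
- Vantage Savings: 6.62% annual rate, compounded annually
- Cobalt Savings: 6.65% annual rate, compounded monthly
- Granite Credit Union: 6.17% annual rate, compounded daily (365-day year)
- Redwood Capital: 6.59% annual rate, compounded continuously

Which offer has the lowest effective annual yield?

Granite Credit Union

Vantage Savings: compounded annually, EAR = 6.620%
Cobalt Savings: (1 + 0.0665/12)^12 − 1 = 6.856%
Granite Credit Union: (1 + 0.0617/365)^365 − 1 = 6.364%
Redwood Capital: e^0.0659 − 1 = 6.812%
The lowest effective annual rate is Granite Credit Union at 6.364%.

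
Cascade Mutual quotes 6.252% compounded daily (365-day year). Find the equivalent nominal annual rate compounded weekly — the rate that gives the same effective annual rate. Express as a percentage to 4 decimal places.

6.2552%

EAR = (1 + 0.06252/365)^365 − 1 = 0.064510.
Solve (1 + r/52)^52 = 1.064510: r/52 = 1.064510^(1/52) − 1 = 0.001203, so r = 0.062552 = 6.2552%.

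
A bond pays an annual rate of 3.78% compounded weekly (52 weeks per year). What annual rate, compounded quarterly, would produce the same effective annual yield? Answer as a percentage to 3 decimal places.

EAR = (1 + 0.0378/52)^52 − 1 = 0.038509.
Solve (1 + r/4)^4 = 1.038509: r/4 = 1.038509^(1/4) − 1 = 0.009491, so r = 0.037965 = 3.797%.

3.797%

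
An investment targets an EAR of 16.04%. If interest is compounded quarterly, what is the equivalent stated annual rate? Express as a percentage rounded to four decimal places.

(1 + r/4)^4 − 1 = 0.1604, so 1 + r/4 = 1.1604^(1/4).
r/4 = 0.037891, so r = 0.151566 = 15.1566%.

15.1566%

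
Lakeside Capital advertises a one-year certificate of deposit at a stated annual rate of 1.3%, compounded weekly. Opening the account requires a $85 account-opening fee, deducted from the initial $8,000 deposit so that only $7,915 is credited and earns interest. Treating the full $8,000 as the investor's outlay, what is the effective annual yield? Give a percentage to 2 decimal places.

Value after one year: 7,915 × (1 + 0.013/52)^52 = 7,915 × 1.013083 = $8,018.55.
Effective yield on the $8,000 outlay: 8,018.55 / 8,000 − 1 = 0.002319 = 0.23%.

0.23%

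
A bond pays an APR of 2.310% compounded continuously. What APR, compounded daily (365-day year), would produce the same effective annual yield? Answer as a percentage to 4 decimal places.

2.3101%

EAR under continuous compounding: e^0.02310 − 1 = 0.023369.
Solve (1 + r/365)^365 = 1.023369: r/365 = 1.023369^(1/365) − 1 = 0.000063, so r = 0.023101 = 2.3101%.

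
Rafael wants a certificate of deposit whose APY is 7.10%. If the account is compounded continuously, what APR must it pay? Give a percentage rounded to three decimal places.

6.859%

Continuous: nominal r satisfies e^r − 1 = 0.0710.
r = ln(1 + 0.0710) = ln(1.0710) = 0.068593 = 6.859%.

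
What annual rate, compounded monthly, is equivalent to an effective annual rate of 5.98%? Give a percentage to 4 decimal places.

5.8221%

(1 + r/12)^12 − 1 = 0.0598, so 1 + r/12 = 1.0598^(1/12).
r/12 = 0.004852, so r = 0.058221 = 5.8221%.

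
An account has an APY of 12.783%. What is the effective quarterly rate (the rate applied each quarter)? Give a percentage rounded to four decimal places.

The per-quarter rate i satisfies (1 + i)^4 = 1 + 0.12783.
i = 1.12783^(1/4) − 1 = 0.0305306 = 3.0531%.

3.0531%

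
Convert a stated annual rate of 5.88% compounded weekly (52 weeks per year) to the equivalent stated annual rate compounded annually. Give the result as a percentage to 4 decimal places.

6.0528%

EAR = (1 + 0.0588/52)^52 − 1 = 0.060528.
Compounded annually, the equivalent nominal rate is the EAR itself: 6.0528%.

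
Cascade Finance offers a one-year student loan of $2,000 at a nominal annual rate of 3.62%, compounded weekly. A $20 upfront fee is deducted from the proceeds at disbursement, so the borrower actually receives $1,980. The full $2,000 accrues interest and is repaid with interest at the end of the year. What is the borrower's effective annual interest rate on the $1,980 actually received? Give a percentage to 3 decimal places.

4.732%

Amount owed after one year: 2,000 × (1 + 0.0362/52)^52 = 2,000 × 1.036850 = $2,073.70.
Effective rate on net proceeds: 2,073.70 / 1,980 − 1 = 0.047323 = 4.732%.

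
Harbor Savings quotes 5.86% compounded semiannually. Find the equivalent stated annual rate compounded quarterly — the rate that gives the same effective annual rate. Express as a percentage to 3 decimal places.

5.818%

EAR = (1 + 0.0586/2)^2 − 1 = 0.059458.
Solve (1 + r/4)^4 = 1.059458: r/4 = 1.059458^(1/4) − 1 = 0.014544, so r = 0.058177 = 5.818%.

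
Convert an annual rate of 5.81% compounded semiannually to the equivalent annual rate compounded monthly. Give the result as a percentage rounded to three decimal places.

5.741%

EAR = (1 + 0.0581/2)^2 − 1 = 0.058944.
Solve (1 + r/12)^12 = 1.058944: r/12 = 1.058944^(1/12) − 1 = 0.004784, so r = 0.057409 = 5.741%.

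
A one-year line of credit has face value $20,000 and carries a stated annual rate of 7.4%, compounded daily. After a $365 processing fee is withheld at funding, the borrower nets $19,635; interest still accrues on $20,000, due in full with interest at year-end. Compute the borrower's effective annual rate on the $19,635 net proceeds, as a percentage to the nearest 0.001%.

Amount owed after one year: 20,000 × (1 + 0.074/365)^365 = 20,000 × 1.076799 = $21,535.97.
Effective rate on net proceeds: 21,535.97 / 19,635 − 1 = 0.096816 = 9.682%.

9.682%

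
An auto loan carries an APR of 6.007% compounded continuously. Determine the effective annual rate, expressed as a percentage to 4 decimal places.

With continuous compounding, EAR = e^0.06007 − 1.
e^0.06007 = 1.061911, so EAR = 0.061911 = 6.1911%.

6.1911%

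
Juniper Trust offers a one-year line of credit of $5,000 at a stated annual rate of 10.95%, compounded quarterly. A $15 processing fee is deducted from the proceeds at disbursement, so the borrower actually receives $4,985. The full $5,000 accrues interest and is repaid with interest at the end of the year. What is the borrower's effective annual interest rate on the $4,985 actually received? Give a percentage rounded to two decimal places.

11.74%

Amount owed after one year: 5,000 × (1 + 0.1095/4)^4 = 5,000 × 1.114079 = $5,570.39.
Effective rate on net proceeds: 5,570.39 / 4,985 − 1 = 0.117431 = 11.74%.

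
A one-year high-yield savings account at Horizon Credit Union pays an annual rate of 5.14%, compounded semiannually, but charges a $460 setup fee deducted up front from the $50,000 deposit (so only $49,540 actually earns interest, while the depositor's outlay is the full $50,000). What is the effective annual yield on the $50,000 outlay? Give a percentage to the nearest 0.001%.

4.238%

Value after one year: 49,540 × (1 + 0.0514/2)^2 = 49,540 × 1.052060 = $52,119.08.
Effective yield on the $50,000 outlay: 52,119.08 / 50,000 − 1 = 0.042382 = 4.238%.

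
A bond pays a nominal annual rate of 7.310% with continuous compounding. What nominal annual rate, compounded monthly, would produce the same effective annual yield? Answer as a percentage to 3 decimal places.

EAR under continuous compounding: e^0.07310 − 1 = 0.075838.
Solve (1 + r/12)^12 = 1.075838: r/12 = 1.075838^(1/12) − 1 = 0.006110, so r = 0.073323 = 7.332%.

7.332%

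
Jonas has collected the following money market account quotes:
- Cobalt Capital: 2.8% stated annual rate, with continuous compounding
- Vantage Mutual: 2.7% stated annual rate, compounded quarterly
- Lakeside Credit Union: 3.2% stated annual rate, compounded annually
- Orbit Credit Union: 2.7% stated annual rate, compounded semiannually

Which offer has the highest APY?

Lakeside Credit Union

Cobalt Capital: e^0.028 − 1 = 2.840%
Vantage Mutual: (1 + 0.027/4)^4 − 1 = 2.727%
Lakeside Credit Union: compounded annually, EAR = 3.200%
Orbit Credit Union: (1 + 0.027/2)^2 − 1 = 2.718%
The highest effective annual rate is Lakeside Credit Union at 3.200%.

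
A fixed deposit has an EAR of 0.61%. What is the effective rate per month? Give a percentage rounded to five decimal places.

The per-month rate i satisfies (1 + i)^12 = 1 + 0.0061.
i = 1.0061^(1/12) − 1 = 0.0005069 = 0.05069%.

0.05069%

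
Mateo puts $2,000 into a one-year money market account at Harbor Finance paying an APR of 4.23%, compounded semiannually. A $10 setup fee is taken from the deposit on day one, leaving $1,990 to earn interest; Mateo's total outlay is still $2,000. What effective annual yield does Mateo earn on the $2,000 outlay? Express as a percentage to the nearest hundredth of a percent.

3.75%

Value after one year: 1,990 × (1 + 0.0423/2)^2 = 1,990 × 1.042747 = $2,075.07.
Effective yield on the $2,000 outlay: 2,075.07 / 2,000 − 1 = 0.037534 = 3.75%.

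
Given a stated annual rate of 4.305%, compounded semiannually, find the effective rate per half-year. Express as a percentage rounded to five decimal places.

2.15250%

With a nominal annual rate compounded semiannually, the periodic rate is the nominal rate divided by 2.
i = 0.04305 / 2 = 0.0215250 = 2.15250%.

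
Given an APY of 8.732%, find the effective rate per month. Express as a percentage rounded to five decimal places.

The per-month rate i satisfies (1 + i)^12 = 1 + 0.08732.
i = 1.08732^(1/12) − 1 = 0.0070007 = 0.70007%.

0.70007%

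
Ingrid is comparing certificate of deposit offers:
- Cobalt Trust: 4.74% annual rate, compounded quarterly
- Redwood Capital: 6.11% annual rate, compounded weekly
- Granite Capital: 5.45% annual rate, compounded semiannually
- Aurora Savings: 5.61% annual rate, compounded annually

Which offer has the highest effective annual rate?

Redwood Capital

Cobalt Trust: (1 + 0.0474/4)^4 − 1 = 4.825%
Redwood Capital: (1 + 0.0611/52)^52 − 1 = 6.297%
Granite Capital: (1 + 0.0545/2)^2 − 1 = 5.524%
Aurora Savings: compounded annually, EAR = 5.610%
The highest effective annual rate is Redwood Capital at 6.297%.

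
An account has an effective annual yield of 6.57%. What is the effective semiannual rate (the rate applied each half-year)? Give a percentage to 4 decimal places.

3.2327%

The per-half-year rate i satisfies (1 + i)^2 = 1 + 0.0657.
i = 1.0657^(1/2) − 1 = 0.0323275 = 3.2327%.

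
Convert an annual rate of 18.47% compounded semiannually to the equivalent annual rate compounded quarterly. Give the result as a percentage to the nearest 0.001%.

EAR = (1 + 0.1847/2)^2 − 1 = 0.193229.
Solve (1 + r/4)^4 = 1.193229: r/4 = 1.193229^(1/4) − 1 = 0.045155, so r = 0.180622 = 18.062%.

18.062%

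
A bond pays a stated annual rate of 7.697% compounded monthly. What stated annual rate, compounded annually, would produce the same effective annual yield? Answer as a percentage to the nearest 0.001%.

7.974%

EAR = (1 + 0.07697/12)^12 − 1 = 0.079744.
Compounded annually, the equivalent nominal rate is the EAR itself: 7.974%.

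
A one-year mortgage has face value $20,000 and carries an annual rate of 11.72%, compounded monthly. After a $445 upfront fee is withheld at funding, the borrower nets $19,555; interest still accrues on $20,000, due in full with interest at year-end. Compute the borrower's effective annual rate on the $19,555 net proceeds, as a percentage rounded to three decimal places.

14.928%

Amount owed after one year: 20,000 × (1 + 0.1172/12)^12 = 20,000 × 1.123705 = $22,474.10.
Effective rate on net proceeds: 22,474.10 / 19,555 − 1 = 0.149277 = 14.928%.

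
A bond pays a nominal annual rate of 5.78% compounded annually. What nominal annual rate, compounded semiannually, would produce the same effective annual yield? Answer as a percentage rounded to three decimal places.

Compounded annually, EAR = nominal = 0.057800.
Solve (1 + r/2)^2 = 1.057800: r/2 = 1.057800^(1/2) − 1 = 0.028494, so r = 0.056988 = 5.699%.

5.699%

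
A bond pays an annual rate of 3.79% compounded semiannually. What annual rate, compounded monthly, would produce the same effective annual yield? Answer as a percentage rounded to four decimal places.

3.7604%

EAR = (1 + 0.0379/2)^2 − 1 = 0.038259.
Solve (1 + r/12)^12 = 1.038259: r/12 = 1.038259^(1/12) − 1 = 0.003134, so r = 0.037604 = 3.7604%.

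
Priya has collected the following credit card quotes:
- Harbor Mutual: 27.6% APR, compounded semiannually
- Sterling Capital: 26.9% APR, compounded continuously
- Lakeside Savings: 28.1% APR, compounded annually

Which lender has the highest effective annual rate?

Harbor Mutual: (1 + 0.276/2)^2 − 1 = 29.504%
Sterling Capital: e^0.269 − 1 = 30.866%
Lakeside Savings: compounded annually, EAR = 28.100%
The highest effective annual rate is Sterling Capital at 30.866%.

Sterling Capital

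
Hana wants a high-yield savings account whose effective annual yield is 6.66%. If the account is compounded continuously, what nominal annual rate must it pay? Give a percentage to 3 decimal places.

6.448%

Continuous: nominal r satisfies e^r − 1 = 0.0666.
r = ln(1 + 0.0666) = ln(1.0666) = 0.064476 = 6.448%.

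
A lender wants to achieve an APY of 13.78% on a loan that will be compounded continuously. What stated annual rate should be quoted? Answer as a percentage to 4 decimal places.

Continuous: nominal r satisfies e^r − 1 = 0.1378.
r = ln(1 + 0.1378) = ln(1.1378) = 0.129097 = 12.9097%.

12.9097%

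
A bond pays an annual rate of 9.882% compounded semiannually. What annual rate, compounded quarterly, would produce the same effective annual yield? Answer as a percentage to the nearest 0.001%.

9.763%

EAR = (1 + 0.09882/2)^2 − 1 = 0.101261.
Solve (1 + r/4)^4 = 1.101261: r/4 = 1.101261^(1/4) − 1 = 0.024407, so r = 0.097629 = 9.763%.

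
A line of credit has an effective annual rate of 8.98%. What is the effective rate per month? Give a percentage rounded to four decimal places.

The per-month rate i satisfies (1 + i)^12 = 1 + 0.0898.
i = 1.0898^(1/12) − 1 = 0.0071919 = 0.7192%.

0.7192%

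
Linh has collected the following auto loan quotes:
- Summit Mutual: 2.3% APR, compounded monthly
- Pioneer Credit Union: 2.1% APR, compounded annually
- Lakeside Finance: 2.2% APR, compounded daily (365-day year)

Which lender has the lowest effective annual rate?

Pioneer Credit Union

Summit Mutual: (1 + 0.023/12)^12 − 1 = 2.324%
Pioneer Credit Union: compounded annually, EAR = 2.100%
Lakeside Finance: (1 + 0.022/365)^365 − 1 = 2.224%
The lowest effective annual rate is Pioneer Credit Union at 2.100%.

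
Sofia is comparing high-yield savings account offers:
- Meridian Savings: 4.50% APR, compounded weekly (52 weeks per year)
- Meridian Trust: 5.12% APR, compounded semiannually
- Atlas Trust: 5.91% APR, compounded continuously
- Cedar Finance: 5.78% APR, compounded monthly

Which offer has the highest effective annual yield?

Meridian Savings: (1 + 0.0450/52)^52 − 1 = 4.601%
Meridian Trust: (1 + 0.0512/2)^2 − 1 = 5.186%
Atlas Trust: e^0.0591 − 1 = 6.088%
Cedar Finance: (1 + 0.0578/12)^12 − 1 = 5.936%
The highest effective annual rate is Atlas Trust at 6.088%.

Atlas Trust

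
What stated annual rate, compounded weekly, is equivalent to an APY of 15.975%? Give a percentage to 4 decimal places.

14.8416%

(1 + r/52)^52 − 1 = 0.15975, so 1 + r/52 = 1.15975^(1/52).
r/52 = 0.002854, so r = 0.148416 = 14.8416%.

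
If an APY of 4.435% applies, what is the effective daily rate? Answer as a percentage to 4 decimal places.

0.0119%

The per-day rate i satisfies (1 + i)^365 = 1 + 0.04435.
i = 1.04435^(1/365) − 1 = 0.0001189 = 0.0119%.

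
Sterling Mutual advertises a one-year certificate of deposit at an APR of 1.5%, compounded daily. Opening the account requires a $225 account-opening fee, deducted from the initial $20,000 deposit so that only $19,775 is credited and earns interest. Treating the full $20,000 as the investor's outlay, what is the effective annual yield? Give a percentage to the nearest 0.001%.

0.369%

Value after one year: 19,775 × (1 + 0.015/365)^365 = 19,775 × 1.015113 = $20,073.85.
Effective yield on the $20,000 outlay: 20,073.85 / 20,000 − 1 = 0.003693 = 0.369%.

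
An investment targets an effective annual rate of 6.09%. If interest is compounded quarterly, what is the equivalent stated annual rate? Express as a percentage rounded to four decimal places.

(1 + r/4)^4 − 1 = 0.0609, so 1 + r/4 = 1.0609^(1/4).
r/4 = 0.014889, so r = 0.059557 = 5.9557%.

5.9557%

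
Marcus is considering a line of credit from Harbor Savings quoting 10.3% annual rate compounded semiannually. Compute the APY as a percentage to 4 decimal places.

EAR = (1 + 0.103/2)^2 − 1.
= 1.105652 − 1 = 10.5652%.

10.5652%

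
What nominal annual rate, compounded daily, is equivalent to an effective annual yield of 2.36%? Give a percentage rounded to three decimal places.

2.333%

(1 + r/365)^365 − 1 = 0.0236, so 1 + r/365 = 1.0236^(1/365).
r/365 = 0.000064, so r = 0.023327 = 2.333%.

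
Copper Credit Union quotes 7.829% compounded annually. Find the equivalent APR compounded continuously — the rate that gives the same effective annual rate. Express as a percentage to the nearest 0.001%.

Compounded annually, EAR = nominal = 0.078290.
Equivalent continuous rate: r = ln(1 + 0.078290) = 0.075376 = 7.538%.

7.538%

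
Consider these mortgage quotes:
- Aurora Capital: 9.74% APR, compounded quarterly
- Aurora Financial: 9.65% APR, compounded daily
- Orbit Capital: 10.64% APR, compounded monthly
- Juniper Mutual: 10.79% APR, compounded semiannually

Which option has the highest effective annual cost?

Aurora Capital: (1 + 0.0974/4)^4 − 1 = 10.102%
Aurora Financial: (1 + 0.0965/365)^365 − 1 = 10.130%
Orbit Capital: (1 + 0.1064/12)^12 − 1 = 11.175%
Juniper Mutual: (1 + 0.1079/2)^2 − 1 = 11.081%
The highest effective annual rate is Orbit Capital at 11.175%.

Orbit Capital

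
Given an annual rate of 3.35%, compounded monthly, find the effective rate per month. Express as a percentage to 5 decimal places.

With a nominal annual rate compounded monthly, the periodic rate is the nominal rate divided by 12.
i = 0.0335 / 12 = 0.0027917 = 0.27917%.

0.27917%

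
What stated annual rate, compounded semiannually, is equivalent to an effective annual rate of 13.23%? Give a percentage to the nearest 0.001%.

(1 + r/2)^2 − 1 = 0.1323, so 1 + r/2 = 1.1323^(1/2).
r/2 = 0.064096, so r = 0.128192 = 12.819%.

12.819%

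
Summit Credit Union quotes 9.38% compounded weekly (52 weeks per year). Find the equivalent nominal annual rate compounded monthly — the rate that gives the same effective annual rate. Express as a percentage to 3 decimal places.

EAR = (1 + 0.0938/52)^52 − 1 = 0.098247.
Solve (1 + r/12)^12 = 1.098247: r/12 = 1.098247^(1/12) − 1 = 0.007840, so r = 0.094082 = 9.408%.

9.408%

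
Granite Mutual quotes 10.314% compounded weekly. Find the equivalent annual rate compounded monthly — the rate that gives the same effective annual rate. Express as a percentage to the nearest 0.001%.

EAR = (1 + 0.10314/52)^52 − 1 = 0.108533.
Solve (1 + r/12)^12 = 1.108533: r/12 = 1.108533^(1/12) − 1 = 0.008623, so r = 0.103481 = 10.348%.

10.348%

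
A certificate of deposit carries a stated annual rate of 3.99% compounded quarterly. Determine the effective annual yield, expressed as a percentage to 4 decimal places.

EAR = (1 + 0.0399/4)^4 − 1.
= (1 + 0.009975)^4 − 1 = 1.040501 − 1 = 4.0501%.

4.0501%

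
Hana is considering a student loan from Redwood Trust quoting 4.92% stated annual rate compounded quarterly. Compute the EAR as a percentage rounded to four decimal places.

EAR = (1 + 0.0492/4)^4 − 1.
= (1 + 0.012300)^4 − 1 = 1.050115 − 1 = 5.0115%.

5.0115%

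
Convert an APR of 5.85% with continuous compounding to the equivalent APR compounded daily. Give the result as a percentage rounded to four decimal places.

EAR under continuous compounding: e^0.0585 − 1 = 0.060245.
Solve (1 + r/365)^365 = 1.060245: r/365 = 1.060245^(1/365) − 1 = 0.000160, so r = 0.058505 = 5.8505%.

5.8505%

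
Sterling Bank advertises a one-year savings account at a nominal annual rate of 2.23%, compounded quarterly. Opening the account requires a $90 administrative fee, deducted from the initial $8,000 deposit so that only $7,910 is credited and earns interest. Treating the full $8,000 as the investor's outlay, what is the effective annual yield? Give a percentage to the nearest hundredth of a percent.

Value after one year: 7,910 × (1 + 0.0223/4)^4 = 7,910 × 1.022487 = $8,087.87.
Effective yield on the $8,000 outlay: 8,087.87 / 8,000 − 1 = 0.010984 = 1.10%.

1.10%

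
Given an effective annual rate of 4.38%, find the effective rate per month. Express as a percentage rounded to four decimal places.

The per-month rate i satisfies (1 + i)^12 = 1 + 0.0438.
i = 1.0438^(1/12) − 1 = 0.0035787 = 0.3579%.

0.3579%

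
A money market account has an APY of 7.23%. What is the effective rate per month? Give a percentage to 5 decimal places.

The per-month rate i satisfies (1 + i)^12 = 1 + 0.0723.
i = 1.0723^(1/12) − 1 = 0.0058341 = 0.58341%.

0.58341%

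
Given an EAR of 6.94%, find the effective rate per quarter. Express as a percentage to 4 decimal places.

The per-quarter rate i satisfies (1 + i)^4 = 1 + 0.0694.
i = 1.0694^(1/4) − 1 = 0.0169159 = 1.6916%.

1.6916%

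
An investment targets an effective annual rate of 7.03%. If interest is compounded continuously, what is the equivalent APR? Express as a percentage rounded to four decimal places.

6.7939%

Continuous: nominal r satisfies e^r − 1 = 0.0703.
r = ln(1 + 0.0703) = ln(1.0703) = 0.067939 = 6.7939%.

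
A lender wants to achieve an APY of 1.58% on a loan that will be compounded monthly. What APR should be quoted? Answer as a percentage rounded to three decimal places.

(1 + r/12)^12 − 1 = 0.0158, so 1 + r/12 = 1.0158^(1/12).
r/12 = 0.001307, so r = 0.015687 = 1.569%.

1.569%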